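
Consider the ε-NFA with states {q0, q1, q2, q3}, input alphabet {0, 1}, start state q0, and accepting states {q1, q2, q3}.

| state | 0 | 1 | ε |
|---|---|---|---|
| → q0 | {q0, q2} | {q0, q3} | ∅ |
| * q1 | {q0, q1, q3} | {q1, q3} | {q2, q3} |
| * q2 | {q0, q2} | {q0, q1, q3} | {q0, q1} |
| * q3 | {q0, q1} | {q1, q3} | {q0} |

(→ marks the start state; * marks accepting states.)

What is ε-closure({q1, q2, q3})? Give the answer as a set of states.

{q0, q1, q2, q3}

Begin with {q1, q2, q3}.
q2 →ε {q0, q1}; add q0.
ε-closure = {q0, q1, q2, q3}.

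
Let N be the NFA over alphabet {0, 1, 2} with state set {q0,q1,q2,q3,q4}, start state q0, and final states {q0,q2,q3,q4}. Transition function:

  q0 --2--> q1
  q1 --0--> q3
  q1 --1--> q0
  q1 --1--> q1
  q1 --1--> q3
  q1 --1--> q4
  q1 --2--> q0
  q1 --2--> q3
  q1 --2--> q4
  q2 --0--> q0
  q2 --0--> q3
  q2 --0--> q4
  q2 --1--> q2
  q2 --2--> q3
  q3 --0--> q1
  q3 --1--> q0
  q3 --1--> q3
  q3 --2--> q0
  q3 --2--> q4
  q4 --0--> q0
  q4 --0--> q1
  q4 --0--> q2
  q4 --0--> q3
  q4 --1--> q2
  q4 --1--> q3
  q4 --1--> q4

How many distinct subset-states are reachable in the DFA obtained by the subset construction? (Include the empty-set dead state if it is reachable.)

Start state of the DFA: {q0}.
{q0} --0--> ∅  [new]
{q0} --1--> ∅  [seen]
{q0} --2--> {q1}  [new]
∅ --0--> ∅  [seen]
∅ --1--> ∅  [seen]
∅ --2--> ∅  [seen]
{q1} --0--> {q3}  [new]
{q1} --1--> {q0,q1,q3,q4}  [new]
{q1} --2--> {q0,q3,q4}  [new]
{q3} --0--> {q1}  [seen]
{q3} --1--> {q0,q3}  [new]
{q3} --2--> {q0,q4}  [new]
{q0,q1,q3,q4} --0--> {q0,q1,q2,q3}  [new]
{q0,q1,q3,q4} --1--> {q0,q1,q2,q3,q4}  [new]
{q0,q1,q3,q4} --2--> {q0,q1,q3,q4}  [seen]
{q0,q3,q4} --0--> {q0,q1,q2,q3}  [seen]
{q0,q3,q4} --1--> {q0,q2,q3,q4}  [new]
{q0,q3,q4} --2--> {q0,q1,q4}  [new]
{q0,q3} --0--> {q1}  [seen]
{q0,q3} --1--> {q0,q3}  [seen]
{q0,q3} --2--> {q0,q1,q4}  [seen]
{q0,q4} --0--> {q0,q1,q2,q3}  [seen]
{q0,q4} --1--> {q2,q3,q4}  [new]
{q0,q4} --2--> {q1}  [seen]
{q0,q1,q2,q3} --0--> {q0,q1,q3,q4}  [seen]
{q0,q1,q2,q3} --1--> {q0,q1,q2,q3,q4}  [seen]
{q0,q1,q2,q3} --2--> {q0,q1,q3,q4}  [seen]
{q0,q1,q2,q3,q4} --0--> {q0,q1,q2,q3,q4}  [seen]
{q0,q1,q2,q3,q4} --1--> {q0,q1,q2,q3,q4}  [seen]
{q0,q1,q2,q3,q4} --2--> {q0,q1,q3,q4}  [seen]
{q0,q2,q3,q4} --0--> {q0,q1,q2,q3,q4}  [seen]
{q0,q2,q3,q4} --1--> {q0,q2,q3,q4}  [seen]
{q0,q2,q3,q4} --2--> {q0,q1,q3,q4}  [seen]
{q0,q1,q4} --0--> {q0,q1,q2,q3}  [seen]
{q0,q1,q4} --1--> {q0,q1,q2,q3,q4}  [seen]
{q0,q1,q4} --2--> {q0,q1,q3,q4}  [seen]
{q2,q3,q4} --0--> {q0,q1,q2,q3,q4}  [seen]
{q2,q3,q4} --1--> {q0,q2,q3,q4}  [seen]
{q2,q3,q4} --2--> {q0,q3,q4}  [seen]
Reachable DFA states: {q0}, ∅, {q1}, {q3}, {q0,q1,q3,q4}, {q0,q3,q4}, {q0,q3}, {q0,q4}, {q0,q1,q2,q3}, {q0,q1,q2,q3,q4}, {q0,q2,q3,q4}, {q0,q1,q4}, {q2,q3,q4}.

13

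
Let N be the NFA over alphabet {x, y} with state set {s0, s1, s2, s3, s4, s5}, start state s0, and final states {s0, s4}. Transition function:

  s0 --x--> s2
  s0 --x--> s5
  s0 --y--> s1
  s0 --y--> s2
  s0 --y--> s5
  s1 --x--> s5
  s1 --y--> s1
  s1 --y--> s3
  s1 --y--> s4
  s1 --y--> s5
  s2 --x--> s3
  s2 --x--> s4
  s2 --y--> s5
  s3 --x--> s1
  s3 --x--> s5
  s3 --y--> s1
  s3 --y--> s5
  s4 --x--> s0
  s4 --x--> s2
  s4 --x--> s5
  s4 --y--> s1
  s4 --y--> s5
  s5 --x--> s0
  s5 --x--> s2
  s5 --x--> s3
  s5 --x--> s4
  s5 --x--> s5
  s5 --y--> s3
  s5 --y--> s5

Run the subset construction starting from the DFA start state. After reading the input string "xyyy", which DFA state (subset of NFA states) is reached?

Start: {s0}.
δ(s0,x) = {s2, s5}.
Union: {s2, s5}.
After x: {s2, s5}.
δ(s2,y) = {s5}; δ(s5,y) = {s3, s5}.
Union: {s3, s5}.
After y: {s3, s5}.
δ(s3,y) = {s1, s5}; δ(s5,y) = {s3, s5}.
Union: {s1, s3, s5}.
After y: {s1, s3, s5}.
δ(s1,y) = {s1, s3, s4, s5}; δ(s3,y) = {s1, s5}; δ(s5,y) = {s3, s5}.
Union: {s1, s3, s4, s5}.
After y: {s1, s3, s4, s5}.

{s1, s3, s4, s5}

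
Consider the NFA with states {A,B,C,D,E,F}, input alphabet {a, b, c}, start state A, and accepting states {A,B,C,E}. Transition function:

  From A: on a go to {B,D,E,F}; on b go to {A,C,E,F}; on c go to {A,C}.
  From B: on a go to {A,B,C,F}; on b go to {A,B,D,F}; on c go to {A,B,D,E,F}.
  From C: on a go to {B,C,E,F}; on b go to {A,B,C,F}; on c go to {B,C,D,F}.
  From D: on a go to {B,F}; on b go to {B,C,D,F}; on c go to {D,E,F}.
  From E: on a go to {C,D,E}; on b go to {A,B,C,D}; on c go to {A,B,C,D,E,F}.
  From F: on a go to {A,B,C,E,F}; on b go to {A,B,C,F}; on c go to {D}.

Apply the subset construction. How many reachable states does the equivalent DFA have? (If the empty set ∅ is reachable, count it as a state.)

8

Start state of the DFA: {A}.
{A} --a--> {B,D,E,F}  [new]
{A} --b--> {A,C,E,F}  [new]
{A} --c--> {A,C}  [new]
{B,D,E,F} --a--> {A,B,C,D,E,F}  [new]
{B,D,E,F} --b--> {A,B,C,D,F}  [new]
{B,D,E,F} --c--> {A,B,C,D,E,F}  [seen]
{A,C,E,F} --a--> {A,B,C,D,E,F}  [seen]
{A,C,E,F} --b--> {A,B,C,D,E,F}  [seen]
{A,C,E,F} --c--> {A,B,C,D,E,F}  [seen]
{A,C} --a--> {B,C,D,E,F}  [new]
{A,C} --b--> {A,B,C,E,F}  [new]
{A,C} --c--> {A,B,C,D,F}  [seen]
{A,B,C,D,E,F} --a--> {A,B,C,D,E,F}  [seen]
{A,B,C,D,E,F} --b--> {A,B,C,D,E,F}  [seen]
{A,B,C,D,E,F} --c--> {A,B,C,D,E,F}  [seen]
{A,B,C,D,F} --a--> {A,B,C,D,E,F}  [seen]
{A,B,C,D,F} --b--> {A,B,C,D,E,F}  [seen]
{A,B,C,D,F} --c--> {A,B,C,D,E,F}  [seen]
{B,C,D,E,F} --a--> {A,B,C,D,E,F}  [seen]
{B,C,D,E,F} --b--> {A,B,C,D,F}  [seen]
{B,C,D,E,F} --c--> {A,B,C,D,E,F}  [seen]
{A,B,C,E,F} --a--> {A,B,C,D,E,F}  [seen]
{A,B,C,E,F} --b--> {A,B,C,D,E,F}  [seen]
{A,B,C,E,F} --c--> {A,B,C,D,E,F}  [seen]
Reachable DFA states: {A}, {B,D,E,F}, {A,C,E,F}, {A,C}, {A,B,C,D,E,F}, {A,B,C,D,F}, {B,C,D,E,F}, {A,B,C,E,F}.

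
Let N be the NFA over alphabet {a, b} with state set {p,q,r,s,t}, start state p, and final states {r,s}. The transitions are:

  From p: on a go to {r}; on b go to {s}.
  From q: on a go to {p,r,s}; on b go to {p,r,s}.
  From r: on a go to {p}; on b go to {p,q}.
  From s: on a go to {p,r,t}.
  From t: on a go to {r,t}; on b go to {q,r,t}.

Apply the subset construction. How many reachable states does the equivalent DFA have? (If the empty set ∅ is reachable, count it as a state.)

10

Start state of the DFA: {p}.
{p} --a--> {r}  [new]
{p} --b--> {s}  [new]
{r} --a--> {p}  [seen]
{r} --b--> {p,q}  [new]
{s} --a--> {p,r,t}  [new]
{s} --b--> ∅  [new]
{p,q} --a--> {p,r,s}  [new]
{p,q} --b--> {p,r,s}  [seen]
{p,r,t} --a--> {p,r,t}  [seen]
{p,r,t} --b--> {p,q,r,s,t}  [new]
∅ --a--> ∅  [seen]
∅ --b--> ∅  [seen]
{p,r,s} --a--> {p,r,t}  [seen]
{p,r,s} --b--> {p,q,s}  [new]
{p,q,r,s,t} --a--> {p,r,s,t}  [new]
{p,q,r,s,t} --b--> {p,q,r,s,t}  [seen]
{p,q,s} --a--> {p,r,s,t}  [seen]
{p,q,s} --b--> {p,r,s}  [seen]
{p,r,s,t} --a--> {p,r,t}  [seen]
{p,r,s,t} --b--> {p,q,r,s,t}  [seen]
Reachable DFA states: {p}, {r}, {s}, {p,q}, {p,r,t}, ∅, {p,r,s}, {p,q,r,s,t}, {p,q,s}, {p,r,s,t}.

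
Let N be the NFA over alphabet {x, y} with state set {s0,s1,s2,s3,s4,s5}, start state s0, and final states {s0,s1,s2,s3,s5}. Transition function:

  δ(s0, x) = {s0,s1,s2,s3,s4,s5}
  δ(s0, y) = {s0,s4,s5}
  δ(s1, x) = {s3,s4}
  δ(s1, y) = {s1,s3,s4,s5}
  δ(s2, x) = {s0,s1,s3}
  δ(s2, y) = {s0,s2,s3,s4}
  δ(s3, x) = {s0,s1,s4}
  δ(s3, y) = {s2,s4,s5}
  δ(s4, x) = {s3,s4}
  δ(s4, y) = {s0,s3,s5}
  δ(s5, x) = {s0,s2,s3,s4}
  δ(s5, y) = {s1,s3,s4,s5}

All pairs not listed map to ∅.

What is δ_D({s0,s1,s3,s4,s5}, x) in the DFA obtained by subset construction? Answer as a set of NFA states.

δ(s0,x) = {s0,s1,s2,s3,s4,s5}; δ(s1,x) = {s3,s4}; δ(s3,x) = {s0,s1,s4}; δ(s4,x) = {s3,s4}; δ(s5,x) = {s0,s2,s3,s4}.
Union: {s0,s1,s2,s3,s4,s5}.

{s0,s1,s2,s3,s4,s5}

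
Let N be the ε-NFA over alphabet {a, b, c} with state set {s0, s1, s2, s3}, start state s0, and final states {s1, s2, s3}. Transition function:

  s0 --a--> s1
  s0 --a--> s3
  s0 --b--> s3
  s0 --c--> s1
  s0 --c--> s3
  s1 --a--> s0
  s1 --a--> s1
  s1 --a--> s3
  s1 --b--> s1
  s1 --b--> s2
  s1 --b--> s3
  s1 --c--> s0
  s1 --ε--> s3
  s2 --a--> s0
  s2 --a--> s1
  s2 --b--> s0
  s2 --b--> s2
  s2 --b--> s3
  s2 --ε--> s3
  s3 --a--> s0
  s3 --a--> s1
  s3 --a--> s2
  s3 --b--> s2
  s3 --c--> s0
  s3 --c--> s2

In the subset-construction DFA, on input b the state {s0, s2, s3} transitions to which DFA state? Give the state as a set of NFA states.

{s0, s2, s3}

δ(s0,b) = {s3}; δ(s2,b) = {s0, s2, s3}; δ(s3,b) = {s2}.
Union: {s0, s2, s3}.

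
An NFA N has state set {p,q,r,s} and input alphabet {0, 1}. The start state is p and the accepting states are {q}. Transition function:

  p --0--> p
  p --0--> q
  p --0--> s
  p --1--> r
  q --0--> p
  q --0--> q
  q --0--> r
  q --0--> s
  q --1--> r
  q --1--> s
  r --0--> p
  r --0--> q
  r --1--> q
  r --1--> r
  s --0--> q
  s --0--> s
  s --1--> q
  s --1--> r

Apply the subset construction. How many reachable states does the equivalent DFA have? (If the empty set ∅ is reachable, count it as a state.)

Start state of the DFA: {p}.
{p} --0--> {p,q,s}  [new]
{p} --1--> {r}  [new]
{p,q,s} --0--> {p,q,r,s}  [new]
{p,q,s} --1--> {q,r,s}  [new]
{r} --0--> {p,q}  [new]
{r} --1--> {q,r}  [new]
{p,q,r,s} --0--> {p,q,r,s}  [seen]
{p,q,r,s} --1--> {q,r,s}  [seen]
{q,r,s} --0--> {p,q,r,s}  [seen]
{q,r,s} --1--> {q,r,s}  [seen]
{p,q} --0--> {p,q,r,s}  [seen]
{p,q} --1--> {r,s}  [new]
{q,r} --0--> {p,q,r,s}  [seen]
{q,r} --1--> {q,r,s}  [seen]
{r,s} --0--> {p,q,s}  [seen]
{r,s} --1--> {q,r}  [seen]
Reachable DFA states: {p}, {p,q,s}, {r}, {p,q,r,s}, {q,r,s}, {p,q}, {q,r}, {r,s}.

8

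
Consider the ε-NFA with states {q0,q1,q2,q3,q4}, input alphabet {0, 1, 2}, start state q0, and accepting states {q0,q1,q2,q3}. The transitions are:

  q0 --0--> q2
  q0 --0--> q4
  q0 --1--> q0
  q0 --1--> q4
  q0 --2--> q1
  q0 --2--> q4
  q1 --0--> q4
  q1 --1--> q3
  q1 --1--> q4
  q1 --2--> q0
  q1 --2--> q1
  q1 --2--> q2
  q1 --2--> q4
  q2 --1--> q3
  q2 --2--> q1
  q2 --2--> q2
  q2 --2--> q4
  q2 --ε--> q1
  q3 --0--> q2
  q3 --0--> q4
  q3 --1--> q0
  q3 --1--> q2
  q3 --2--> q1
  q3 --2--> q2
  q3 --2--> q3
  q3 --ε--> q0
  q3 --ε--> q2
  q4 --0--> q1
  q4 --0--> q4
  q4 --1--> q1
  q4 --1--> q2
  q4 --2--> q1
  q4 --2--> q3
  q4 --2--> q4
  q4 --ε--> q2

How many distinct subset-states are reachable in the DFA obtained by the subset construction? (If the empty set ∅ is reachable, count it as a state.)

4

Start state of the DFA: {q0} (ε-closure of the NFA start).
{q0} --0--> {q1,q2,q4}  [new]
{q0} --1--> {q0,q1,q2,q4}  [new]
{q0} --2--> {q1,q2,q4}  [seen]
{q1,q2,q4} --0--> {q1,q2,q4}  [seen]
{q1,q2,q4} --1--> {q0,q1,q2,q3,q4}  [new]
{q1,q2,q4} --2--> {q0,q1,q2,q3,q4}  [seen]
{q0,q1,q2,q4} --0--> {q1,q2,q4}  [seen]
{q0,q1,q2,q4} --1--> {q0,q1,q2,q3,q4}  [seen]
{q0,q1,q2,q4} --2--> {q0,q1,q2,q3,q4}  [seen]
{q0,q1,q2,q3,q4} --0--> {q1,q2,q4}  [seen]
{q0,q1,q2,q3,q4} --1--> {q0,q1,q2,q3,q4}  [seen]
{q0,q1,q2,q3,q4} --2--> {q0,q1,q2,q3,q4}  [seen]
Reachable DFA states: {q0}, {q1,q2,q4}, {q0,q1,q2,q4}, {q0,q1,q2,q3,q4}.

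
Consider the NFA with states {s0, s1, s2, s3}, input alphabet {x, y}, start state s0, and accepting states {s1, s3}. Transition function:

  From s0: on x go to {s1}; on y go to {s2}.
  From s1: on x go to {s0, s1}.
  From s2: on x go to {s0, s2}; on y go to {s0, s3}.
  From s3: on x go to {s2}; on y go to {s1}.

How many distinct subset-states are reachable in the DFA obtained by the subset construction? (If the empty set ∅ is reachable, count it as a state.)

11

Start state of the DFA: {s0}.
{s0} --x--> {s1}  [new]
{s0} --y--> {s2}  [new]
{s1} --x--> {s0, s1}  [new]
{s1} --y--> ∅  [new]
{s2} --x--> {s0, s2}  [new]
{s2} --y--> {s0, s3}  [new]
{s0, s1} --x--> {s0, s1}  [seen]
{s0, s1} --y--> {s2}  [seen]
∅ --x--> ∅  [seen]
∅ --y--> ∅  [seen]
{s0, s2} --x--> {s0, s1, s2}  [new]
{s0, s2} --y--> {s0, s2, s3}  [new]
{s0, s3} --x--> {s1, s2}  [new]
{s0, s3} --y--> {s1, s2}  [seen]
{s0, s1, s2} --x--> {s0, s1, s2}  [seen]
{s0, s1, s2} --y--> {s0, s2, s3}  [seen]
{s0, s2, s3} --x--> {s0, s1, s2}  [seen]
{s0, s2, s3} --y--> {s0, s1, s2, s3}  [new]
{s1, s2} --x--> {s0, s1, s2}  [seen]
{s1, s2} --y--> {s0, s3}  [seen]
{s0, s1, s2, s3} --x--> {s0, s1, s2}  [seen]
{s0, s1, s2, s3} --y--> {s0, s1, s2, s3}  [seen]
Reachable DFA states: {s0}, {s1}, {s2}, {s0, s1}, ∅, {s0, s2}, {s0, s3}, {s0, s1, s2}, {s0, s2, s3}, {s1, s2}, {s0, s1, s2, s3}.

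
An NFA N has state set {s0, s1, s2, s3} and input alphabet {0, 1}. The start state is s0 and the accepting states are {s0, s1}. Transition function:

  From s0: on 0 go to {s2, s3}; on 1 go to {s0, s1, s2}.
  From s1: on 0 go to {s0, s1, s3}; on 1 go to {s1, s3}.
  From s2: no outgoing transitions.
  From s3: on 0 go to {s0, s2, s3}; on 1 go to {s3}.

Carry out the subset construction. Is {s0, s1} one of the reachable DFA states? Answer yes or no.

no

Start state of the DFA: {s0}.
{s0} --0--> {s2, s3}  [new]
{s0} --1--> {s0, s1, s2}  [new]
{s2, s3} --0--> {s0, s2, s3}  [new]
{s2, s3} --1--> {s3}  [new]
{s0, s1, s2} --0--> {s0, s1, s2, s3}  [new]
{s0, s1, s2} --1--> {s0, s1, s2, s3}  [seen]
{s0, s2, s3} --0--> {s0, s2, s3}  [seen]
{s0, s2, s3} --1--> {s0, s1, s2, s3}  [seen]
{s3} --0--> {s0, s2, s3}  [seen]
{s3} --1--> {s3}  [seen]
{s0, s1, s2, s3} --0--> {s0, s1, s2, s3}  [seen]
{s0, s1, s2, s3} --1--> {s0, s1, s2, s3}  [seen]
Reachable DFA states: {s0}, {s2, s3}, {s0, s1, s2}, {s0, s2, s3}, {s3}, {s0, s1, s2, s3}.
{s0, s1} is not among them.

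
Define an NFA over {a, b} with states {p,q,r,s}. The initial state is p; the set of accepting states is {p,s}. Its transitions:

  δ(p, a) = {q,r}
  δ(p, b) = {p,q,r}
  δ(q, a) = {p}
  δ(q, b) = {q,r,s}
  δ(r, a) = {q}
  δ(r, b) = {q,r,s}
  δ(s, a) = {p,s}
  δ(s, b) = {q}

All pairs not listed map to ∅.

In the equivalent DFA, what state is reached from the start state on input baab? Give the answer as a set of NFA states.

{p,q,r,s}

Start: {p}.
δ(p,b) = {p,q,r}.
Union: {p,q,r}.
After b: {p,q,r}.
δ(p,a) = {q,r}; δ(q,a) = {p}; δ(r,a) = {q}.
Union: {p,q,r}.
After a: {p,q,r}.
δ(p,a) = {q,r}; δ(q,a) = {p}; δ(r,a) = {q}.
Union: {p,q,r}.
After a: {p,q,r}.
δ(p,b) = {p,q,r}; δ(q,b) = {q,r,s}; δ(r,b) = {q,r,s}.
Union: {p,q,r,s}.
After b: {p,q,r,s}.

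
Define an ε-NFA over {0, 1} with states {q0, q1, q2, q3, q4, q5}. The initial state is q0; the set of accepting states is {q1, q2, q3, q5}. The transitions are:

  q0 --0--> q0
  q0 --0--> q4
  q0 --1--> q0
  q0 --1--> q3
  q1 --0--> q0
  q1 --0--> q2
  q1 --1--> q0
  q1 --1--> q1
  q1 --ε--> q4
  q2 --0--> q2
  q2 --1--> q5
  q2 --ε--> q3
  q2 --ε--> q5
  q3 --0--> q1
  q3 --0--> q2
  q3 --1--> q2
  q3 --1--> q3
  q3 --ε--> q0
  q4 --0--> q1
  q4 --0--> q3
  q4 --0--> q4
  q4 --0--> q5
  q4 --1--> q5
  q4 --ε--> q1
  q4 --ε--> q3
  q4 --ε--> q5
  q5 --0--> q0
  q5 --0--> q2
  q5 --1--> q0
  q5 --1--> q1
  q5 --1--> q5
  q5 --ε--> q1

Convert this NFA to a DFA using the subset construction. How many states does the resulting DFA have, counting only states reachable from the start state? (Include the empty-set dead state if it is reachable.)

4

Start state of the DFA: {q0} (ε-closure of the NFA start).
{q0} --0--> {q0, q1, q3, q4, q5}  [new]
{q0} --1--> {q0, q3}  [new]
{q0, q1, q3, q4, q5} --0--> {q0, q1, q2, q3, q4, q5}  [new]
{q0, q1, q3, q4, q5} --1--> {q0, q1, q2, q3, q4, q5}  [seen]
{q0, q3} --0--> {q0, q1, q2, q3, q4, q5}  [seen]
{q0, q3} --1--> {q0, q1, q2, q3, q4, q5}  [seen]
{q0, q1, q2, q3, q4, q5} --0--> {q0, q1, q2, q3, q4, q5}  [seen]
{q0, q1, q2, q3, q4, q5} --1--> {q0, q1, q2, q3, q4, q5}  [seen]
Reachable DFA states: {q0}, {q0, q1, q3, q4, q5}, {q0, q3}, {q0, q1, q2, q3, q4, q5}.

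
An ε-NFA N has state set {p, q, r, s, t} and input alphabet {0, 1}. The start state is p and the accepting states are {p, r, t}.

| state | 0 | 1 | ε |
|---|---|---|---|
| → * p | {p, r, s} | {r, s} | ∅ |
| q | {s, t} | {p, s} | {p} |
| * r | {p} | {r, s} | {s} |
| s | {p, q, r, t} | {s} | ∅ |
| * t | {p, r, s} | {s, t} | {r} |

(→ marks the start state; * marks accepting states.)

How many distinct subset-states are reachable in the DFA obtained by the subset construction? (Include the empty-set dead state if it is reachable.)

Start state of the DFA: {p} (ε-closure of the NFA start).
{p} --0--> {p, r, s}  [new]
{p} --1--> {r, s}  [new]
{p, r, s} --0--> {p, q, r, s, t}  [new]
{p, r, s} --1--> {r, s}  [seen]
{r, s} --0--> {p, q, r, s, t}  [seen]
{r, s} --1--> {r, s}  [seen]
{p, q, r, s, t} --0--> {p, q, r, s, t}  [seen]
{p, q, r, s, t} --1--> {p, r, s, t}  [new]
{p, r, s, t} --0--> {p, q, r, s, t}  [seen]
{p, r, s, t} --1--> {r, s, t}  [new]
{r, s, t} --0--> {p, q, r, s, t}  [seen]
{r, s, t} --1--> {r, s, t}  [seen]
Reachable DFA states: {p}, {p, r, s}, {r, s}, {p, q, r, s, t}, {p, r, s, t}, {r, s, t}.

6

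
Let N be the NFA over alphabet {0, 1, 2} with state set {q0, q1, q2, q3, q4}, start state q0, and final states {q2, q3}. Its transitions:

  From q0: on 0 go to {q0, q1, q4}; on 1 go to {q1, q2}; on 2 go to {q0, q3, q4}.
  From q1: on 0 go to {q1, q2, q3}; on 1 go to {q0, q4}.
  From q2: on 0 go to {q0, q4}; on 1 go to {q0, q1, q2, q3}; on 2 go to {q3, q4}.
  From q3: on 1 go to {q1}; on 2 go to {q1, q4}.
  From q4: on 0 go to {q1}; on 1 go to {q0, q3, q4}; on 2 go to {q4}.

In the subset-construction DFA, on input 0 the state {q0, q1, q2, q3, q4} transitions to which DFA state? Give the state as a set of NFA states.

δ(q0,0) = {q0, q1, q4}; δ(q1,0) = {q1, q2, q3}; δ(q2,0) = {q0, q4}; δ(q3,0) = ∅; δ(q4,0) = {q1}.
Union: {q0, q1, q2, q3, q4}.

{q0, q1, q2, q3, q4}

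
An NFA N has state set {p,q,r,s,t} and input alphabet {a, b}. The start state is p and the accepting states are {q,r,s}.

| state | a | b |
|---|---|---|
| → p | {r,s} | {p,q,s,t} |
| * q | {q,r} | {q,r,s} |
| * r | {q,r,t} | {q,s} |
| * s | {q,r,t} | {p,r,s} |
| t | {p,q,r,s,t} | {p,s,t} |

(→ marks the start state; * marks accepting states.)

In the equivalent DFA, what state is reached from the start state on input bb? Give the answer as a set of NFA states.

Start: {p}.
δ(p,b) = {p,q,s,t}.
Union: {p,q,s,t}.
After b: {p,q,s,t}.
δ(p,b) = {p,q,s,t}; δ(q,b) = {q,r,s}; δ(s,b) = {p,r,s}; δ(t,b) = {p,s,t}.
Union: {p,q,r,s,t}.
After b: {p,q,r,s,t}.

{p,q,r,s,t}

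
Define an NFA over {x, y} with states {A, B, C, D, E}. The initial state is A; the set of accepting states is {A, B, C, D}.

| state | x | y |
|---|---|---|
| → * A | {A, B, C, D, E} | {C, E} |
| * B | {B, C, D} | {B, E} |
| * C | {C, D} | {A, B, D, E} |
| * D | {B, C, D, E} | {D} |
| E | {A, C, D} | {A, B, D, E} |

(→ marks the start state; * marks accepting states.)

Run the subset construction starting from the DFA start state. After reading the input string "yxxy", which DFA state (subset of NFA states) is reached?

Start: {A}.
δ(A,y) = {C, E}.
Union: {C, E}.
After y: {C, E}.
δ(C,x) = {C, D}; δ(E,x) = {A, C, D}.
Union: {A, C, D}.
After x: {A, C, D}.
δ(A,x) = {A, B, C, D, E}; δ(C,x) = {C, D}; δ(D,x) = {B, C, D, E}.
Union: {A, B, C, D, E}.
After x: {A, B, C, D, E}.
δ(A,y) = {C, E}; δ(B,y) = {B, E}; δ(C,y) = {A, B, D, E}; δ(D,y) = {D}; δ(E,y) = {A, B, D, E}.
Union: {A, B, C, D, E}.
After y: {A, B, C, D, E}.

{A, B, C, D, E}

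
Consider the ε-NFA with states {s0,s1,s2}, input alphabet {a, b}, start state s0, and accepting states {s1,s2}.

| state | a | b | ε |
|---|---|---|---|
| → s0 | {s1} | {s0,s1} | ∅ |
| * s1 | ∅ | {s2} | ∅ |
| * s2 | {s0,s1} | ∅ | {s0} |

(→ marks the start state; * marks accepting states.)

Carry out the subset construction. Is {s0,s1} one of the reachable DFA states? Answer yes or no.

yes

Start state of the DFA: {s0} (ε-closure of the NFA start).
{s0} --a--> {s1}  [new]
{s0} --b--> {s0,s1}  [new]
{s1} --a--> ∅  [new]
{s1} --b--> {s0,s2}  [new]
{s0,s1} --a--> {s1}  [seen]
{s0,s1} --b--> {s0,s1,s2}  [new]
∅ --a--> ∅  [seen]
∅ --b--> ∅  [seen]
{s0,s2} --a--> {s0,s1}  [seen]
{s0,s2} --b--> {s0,s1}  [seen]
{s0,s1,s2} --a--> {s0,s1}  [seen]
{s0,s1,s2} --b--> {s0,s1,s2}  [seen]
Reachable DFA states: {s0}, {s1}, {s0,s1}, ∅, {s0,s2}, {s0,s1,s2}.
{s0,s1} is among them.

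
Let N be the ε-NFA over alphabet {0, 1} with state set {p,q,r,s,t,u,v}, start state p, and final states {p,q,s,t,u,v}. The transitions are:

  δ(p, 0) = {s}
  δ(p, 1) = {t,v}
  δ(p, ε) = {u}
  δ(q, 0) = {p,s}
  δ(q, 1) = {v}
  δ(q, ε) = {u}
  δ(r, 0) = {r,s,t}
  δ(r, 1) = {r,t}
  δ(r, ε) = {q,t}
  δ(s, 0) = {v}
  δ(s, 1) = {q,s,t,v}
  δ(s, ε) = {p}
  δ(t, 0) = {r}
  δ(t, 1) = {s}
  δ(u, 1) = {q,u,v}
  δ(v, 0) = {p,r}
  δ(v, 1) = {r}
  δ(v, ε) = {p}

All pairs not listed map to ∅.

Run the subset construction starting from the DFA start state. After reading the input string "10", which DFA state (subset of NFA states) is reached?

{p,q,r,s,t,u}

Start: {p,u}.
δ(p,1) = {t,v}; δ(u,1) = {q,u,v}.
Union: {q,t,u,v}.
ε-closure gives {p,q,t,u,v}.
After 1: {p,q,t,u,v}.
δ(p,0) = {s}; δ(q,0) = {p,s}; δ(t,0) = {r}; δ(u,0) = ∅; δ(v,0) = {p,r}.
Union: {p,r,s}.
ε-closure gives {p,q,r,s,t,u}.
After 0: {p,q,r,s,t,u}.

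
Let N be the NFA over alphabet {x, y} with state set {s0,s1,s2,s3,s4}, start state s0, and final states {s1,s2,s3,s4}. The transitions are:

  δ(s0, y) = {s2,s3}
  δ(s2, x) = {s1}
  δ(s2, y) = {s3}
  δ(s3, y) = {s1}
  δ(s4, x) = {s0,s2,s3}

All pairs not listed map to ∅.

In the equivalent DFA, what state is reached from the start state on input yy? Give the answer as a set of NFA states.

Start: {s0}.
δ(s0,y) = {s2,s3}.
Union: {s2,s3}.
After y: {s2,s3}.
δ(s2,y) = {s3}; δ(s3,y) = {s1}.
Union: {s1,s3}.
After y: {s1,s3}.

{s1,s3}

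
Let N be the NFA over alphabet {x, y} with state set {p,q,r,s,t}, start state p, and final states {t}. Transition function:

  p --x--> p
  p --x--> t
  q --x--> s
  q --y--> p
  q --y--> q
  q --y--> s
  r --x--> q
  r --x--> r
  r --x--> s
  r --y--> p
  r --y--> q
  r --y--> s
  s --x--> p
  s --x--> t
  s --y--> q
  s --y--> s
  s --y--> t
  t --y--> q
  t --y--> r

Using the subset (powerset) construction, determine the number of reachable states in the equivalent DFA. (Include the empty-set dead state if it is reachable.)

10

Start state of the DFA: {p}.
{p} --x--> {p,t}  [new]
{p} --y--> ∅  [new]
{p,t} --x--> {p,t}  [seen]
{p,t} --y--> {q,r}  [new]
∅ --x--> ∅  [seen]
∅ --y--> ∅  [seen]
{q,r} --x--> {q,r,s}  [new]
{q,r} --y--> {p,q,s}  [new]
{q,r,s} --x--> {p,q,r,s,t}  [new]
{q,r,s} --y--> {p,q,s,t}  [new]
{p,q,s} --x--> {p,s,t}  [new]
{p,q,s} --y--> {p,q,s,t}  [seen]
{p,q,r,s,t} --x--> {p,q,r,s,t}  [seen]
{p,q,r,s,t} --y--> {p,q,r,s,t}  [seen]
{p,q,s,t} --x--> {p,s,t}  [seen]
{p,q,s,t} --y--> {p,q,r,s,t}  [seen]
{p,s,t} --x--> {p,t}  [seen]
{p,s,t} --y--> {q,r,s,t}  [new]
{q,r,s,t} --x--> {p,q,r,s,t}  [seen]
{q,r,s,t} --y--> {p,q,r,s,t}  [seen]
Reachable DFA states: {p}, {p,t}, ∅, {q,r}, {q,r,s}, {p,q,s}, {p,q,r,s,t}, {p,q,s,t}, {p,s,t}, {q,r,s,t}.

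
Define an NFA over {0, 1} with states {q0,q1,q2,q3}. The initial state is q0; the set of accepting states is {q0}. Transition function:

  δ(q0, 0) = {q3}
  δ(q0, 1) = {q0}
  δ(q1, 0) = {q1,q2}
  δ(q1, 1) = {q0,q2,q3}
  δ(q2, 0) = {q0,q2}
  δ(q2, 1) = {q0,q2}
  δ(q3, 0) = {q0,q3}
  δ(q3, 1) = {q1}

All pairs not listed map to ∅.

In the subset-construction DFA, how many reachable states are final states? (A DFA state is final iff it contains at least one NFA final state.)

6

Start state of the DFA: {q0}.
{q0} --0--> {q3}  [new]
{q0} --1--> {q0}  [seen]
{q3} --0--> {q0,q3}  [new]
{q3} --1--> {q1}  [new]
{q0,q3} --0--> {q0,q3}  [seen]
{q0,q3} --1--> {q0,q1}  [new]
{q1} --0--> {q1,q2}  [new]
{q1} --1--> {q0,q2,q3}  [new]
{q0,q1} --0--> {q1,q2,q3}  [new]
{q0,q1} --1--> {q0,q2,q3}  [seen]
{q1,q2} --0--> {q0,q1,q2}  [new]
{q1,q2} --1--> {q0,q2,q3}  [seen]
{q0,q2,q3} --0--> {q0,q2,q3}  [seen]
{q0,q2,q3} --1--> {q0,q1,q2}  [seen]
{q1,q2,q3} --0--> {q0,q1,q2,q3}  [new]
{q1,q2,q3} --1--> {q0,q1,q2,q3}  [seen]
{q0,q1,q2} --0--> {q0,q1,q2,q3}  [seen]
{q0,q1,q2} --1--> {q0,q2,q3}  [seen]
{q0,q1,q2,q3} --0--> {q0,q1,q2,q3}  [seen]
{q0,q1,q2,q3} --1--> {q0,q1,q2,q3}  [seen]
Reachable DFA states: {q0}, {q3}, {q0,q3}, {q1}, {q0,q1}, {q1,q2}, {q0,q2,q3}, {q1,q2,q3}, {q0,q1,q2}, {q0,q1,q2,q3}.
Accepting DFA states (contain an NFA accepting state): {q0}, {q0,q3}, {q0,q1}, {q0,q2,q3}, {q0,q1,q2}, {q0,q1,q2,q3}.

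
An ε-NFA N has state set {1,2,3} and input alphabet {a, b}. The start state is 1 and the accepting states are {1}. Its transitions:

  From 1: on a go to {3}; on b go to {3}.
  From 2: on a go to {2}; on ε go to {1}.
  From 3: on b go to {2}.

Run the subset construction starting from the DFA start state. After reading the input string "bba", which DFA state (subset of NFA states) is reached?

Start: {1}.
δ(1,b) = {3}.
Union: {3}.
After b: {3}.
δ(3,b) = {2}.
Union: {2}.
ε-closure gives {1,2}.
After b: {1,2}.
δ(1,a) = {3}; δ(2,a) = {2}.
Union: {2,3}.
ε-closure gives {1,2,3}.
After a: {1,2,3}.

{1,2,3}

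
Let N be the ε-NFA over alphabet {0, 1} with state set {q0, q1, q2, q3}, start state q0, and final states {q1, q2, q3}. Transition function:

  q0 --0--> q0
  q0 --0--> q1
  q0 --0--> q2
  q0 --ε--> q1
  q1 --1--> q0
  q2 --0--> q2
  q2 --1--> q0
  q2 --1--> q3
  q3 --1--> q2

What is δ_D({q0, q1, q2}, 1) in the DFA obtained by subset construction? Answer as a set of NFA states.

{q0, q1, q3}

δ(q0,1) = ∅; δ(q1,1) = {q0}; δ(q2,1) = {q0, q3}.
Union: {q0, q3}.
ε-closure gives {q0, q1, q3}.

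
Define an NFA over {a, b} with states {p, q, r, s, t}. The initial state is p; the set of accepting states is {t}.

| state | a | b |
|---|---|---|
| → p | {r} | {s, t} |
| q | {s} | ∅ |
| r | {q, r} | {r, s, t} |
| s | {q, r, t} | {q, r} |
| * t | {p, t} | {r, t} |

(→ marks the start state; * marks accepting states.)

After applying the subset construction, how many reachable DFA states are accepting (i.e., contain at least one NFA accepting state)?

6

Start state of the DFA: {p}.
{p} --a--> {r}  [new]
{p} --b--> {s, t}  [new]
{r} --a--> {q, r}  [new]
{r} --b--> {r, s, t}  [new]
{s, t} --a--> {p, q, r, t}  [new]
{s, t} --b--> {q, r, t}  [new]
{q, r} --a--> {q, r, s}  [new]
{q, r} --b--> {r, s, t}  [seen]
{r, s, t} --a--> {p, q, r, t}  [seen]
{r, s, t} --b--> {q, r, s, t}  [new]
{p, q, r, t} --a--> {p, q, r, s, t}  [new]
{p, q, r, t} --b--> {r, s, t}  [seen]
{q, r, t} --a--> {p, q, r, s, t}  [seen]
{q, r, t} --b--> {r, s, t}  [seen]
{q, r, s} --a--> {q, r, s, t}  [seen]
{q, r, s} --b--> {q, r, s, t}  [seen]
{q, r, s, t} --a--> {p, q, r, s, t}  [seen]
{q, r, s, t} --b--> {q, r, s, t}  [seen]
{p, q, r, s, t} --a--> {p, q, r, s, t}  [seen]
{p, q, r, s, t} --b--> {q, r, s, t}  [seen]
Reachable DFA states: {p}, {r}, {s, t}, {q, r}, {r, s, t}, {p, q, r, t}, {q, r, t}, {q, r, s}, {q, r, s, t}, {p, q, r, s, t}.
Accepting DFA states (contain an NFA accepting state): {s, t}, {r, s, t}, {p, q, r, t}, {q, r, t}, {q, r, s, t}, {p, q, r, s, t}.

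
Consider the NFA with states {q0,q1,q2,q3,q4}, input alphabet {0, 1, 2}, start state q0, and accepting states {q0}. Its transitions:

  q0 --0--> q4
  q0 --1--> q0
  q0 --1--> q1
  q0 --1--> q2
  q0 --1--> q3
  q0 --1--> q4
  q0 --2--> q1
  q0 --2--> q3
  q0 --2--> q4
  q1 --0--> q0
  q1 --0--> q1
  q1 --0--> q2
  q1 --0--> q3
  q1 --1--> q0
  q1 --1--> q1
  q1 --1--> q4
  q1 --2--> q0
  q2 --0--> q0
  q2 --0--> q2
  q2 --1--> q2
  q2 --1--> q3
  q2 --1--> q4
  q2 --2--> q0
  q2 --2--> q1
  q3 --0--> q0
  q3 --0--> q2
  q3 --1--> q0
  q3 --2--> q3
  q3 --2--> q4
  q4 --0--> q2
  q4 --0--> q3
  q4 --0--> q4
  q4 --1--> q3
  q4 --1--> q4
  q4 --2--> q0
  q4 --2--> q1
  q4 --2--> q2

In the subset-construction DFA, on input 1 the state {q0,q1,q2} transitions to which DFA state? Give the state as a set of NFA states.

δ(q0,1) = {q0,q1,q2,q3,q4}; δ(q1,1) = {q0,q1,q4}; δ(q2,1) = {q2,q3,q4}.
Union: {q0,q1,q2,q3,q4}.

{q0,q1,q2,q3,q4}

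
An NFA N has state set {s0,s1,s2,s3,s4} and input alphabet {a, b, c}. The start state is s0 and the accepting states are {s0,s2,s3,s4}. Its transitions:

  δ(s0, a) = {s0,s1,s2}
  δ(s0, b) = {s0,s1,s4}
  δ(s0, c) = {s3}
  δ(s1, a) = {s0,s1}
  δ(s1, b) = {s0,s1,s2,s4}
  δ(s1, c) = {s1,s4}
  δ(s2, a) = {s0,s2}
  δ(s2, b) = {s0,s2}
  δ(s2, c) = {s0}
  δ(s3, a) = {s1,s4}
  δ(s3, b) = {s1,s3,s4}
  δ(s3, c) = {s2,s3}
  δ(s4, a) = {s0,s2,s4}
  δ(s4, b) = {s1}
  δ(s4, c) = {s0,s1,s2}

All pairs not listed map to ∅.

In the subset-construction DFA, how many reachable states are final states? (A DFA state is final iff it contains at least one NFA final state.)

11

Start state of the DFA: {s0}.
{s0} --a--> {s0,s1,s2}  [new]
{s0} --b--> {s0,s1,s4}  [new]
{s0} --c--> {s3}  [new]
{s0,s1,s2} --a--> {s0,s1,s2}  [seen]
{s0,s1,s2} --b--> {s0,s1,s2,s4}  [new]
{s0,s1,s2} --c--> {s0,s1,s3,s4}  [new]
{s0,s1,s4} --a--> {s0,s1,s2,s4}  [seen]
{s0,s1,s4} --b--> {s0,s1,s2,s4}  [seen]
{s0,s1,s4} --c--> {s0,s1,s2,s3,s4}  [new]
{s3} --a--> {s1,s4}  [new]
{s3} --b--> {s1,s3,s4}  [new]
{s3} --c--> {s2,s3}  [new]
{s0,s1,s2,s4} --a--> {s0,s1,s2,s4}  [seen]
{s0,s1,s2,s4} --b--> {s0,s1,s2,s4}  [seen]
{s0,s1,s2,s4} --c--> {s0,s1,s2,s3,s4}  [seen]
{s0,s1,s3,s4} --a--> {s0,s1,s2,s4}  [seen]
{s0,s1,s3,s4} --b--> {s0,s1,s2,s3,s4}  [seen]
{s0,s1,s3,s4} --c--> {s0,s1,s2,s3,s4}  [seen]
{s0,s1,s2,s3,s4} --a--> {s0,s1,s2,s4}  [seen]
{s0,s1,s2,s3,s4} --b--> {s0,s1,s2,s3,s4}  [seen]
{s0,s1,s2,s3,s4} --c--> {s0,s1,s2,s3,s4}  [seen]
{s1,s4} --a--> {s0,s1,s2,s4}  [seen]
{s1,s4} --b--> {s0,s1,s2,s4}  [seen]
{s1,s4} --c--> {s0,s1,s2,s4}  [seen]
{s1,s3,s4} --a--> {s0,s1,s2,s4}  [seen]
{s1,s3,s4} --b--> {s0,s1,s2,s3,s4}  [seen]
{s1,s3,s4} --c--> {s0,s1,s2,s3,s4}  [seen]
{s2,s3} --a--> {s0,s1,s2,s4}  [seen]
{s2,s3} --b--> {s0,s1,s2,s3,s4}  [seen]
{s2,s3} --c--> {s0,s2,s3}  [new]
{s0,s2,s3} --a--> {s0,s1,s2,s4}  [seen]
{s0,s2,s3} --b--> {s0,s1,s2,s3,s4}  [seen]
{s0,s2,s3} --c--> {s0,s2,s3}  [seen]
Reachable DFA states: {s0}, {s0,s1,s2}, {s0,s1,s4}, {s3}, {s0,s1,s2,s4}, {s0,s1,s3,s4}, {s0,s1,s2,s3,s4}, {s1,s4}, {s1,s3,s4}, {s2,s3}, {s0,s2,s3}.
Accepting DFA states (contain an NFA accepting state): {s0}, {s0,s1,s2}, {s0,s1,s4}, {s3}, {s0,s1,s2,s4}, {s0,s1,s3,s4}, {s0,s1,s2,s3,s4}, {s1,s4}, {s1,s3,s4}, {s2,s3}, {s0,s2,s3}.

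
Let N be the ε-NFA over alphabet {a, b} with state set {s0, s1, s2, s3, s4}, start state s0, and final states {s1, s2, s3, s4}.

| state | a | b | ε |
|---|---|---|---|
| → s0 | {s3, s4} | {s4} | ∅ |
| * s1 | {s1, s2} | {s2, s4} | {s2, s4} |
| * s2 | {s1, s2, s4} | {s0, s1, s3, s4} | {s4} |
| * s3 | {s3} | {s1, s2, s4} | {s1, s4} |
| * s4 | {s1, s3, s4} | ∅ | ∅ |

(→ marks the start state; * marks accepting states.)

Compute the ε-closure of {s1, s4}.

Begin with {s1, s4}.
s1 →ε {s2, s4}; add s2.
ε-closure = {s1, s2, s4}.

{s1, s2, s4}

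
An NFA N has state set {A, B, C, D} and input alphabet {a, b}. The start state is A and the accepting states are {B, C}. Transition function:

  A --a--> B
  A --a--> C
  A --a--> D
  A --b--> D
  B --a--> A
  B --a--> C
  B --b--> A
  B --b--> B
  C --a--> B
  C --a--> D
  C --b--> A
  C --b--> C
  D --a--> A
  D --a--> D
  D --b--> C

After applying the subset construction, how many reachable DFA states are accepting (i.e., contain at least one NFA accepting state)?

Start state of the DFA: {A}.
{A} --a--> {B, C, D}  [new]
{A} --b--> {D}  [new]
{B, C, D} --a--> {A, B, C, D}  [new]
{B, C, D} --b--> {A, B, C}  [new]
{D} --a--> {A, D}  [new]
{D} --b--> {C}  [new]
{A, B, C, D} --a--> {A, B, C, D}  [seen]
{A, B, C, D} --b--> {A, B, C, D}  [seen]
{A, B, C} --a--> {A, B, C, D}  [seen]
{A, B, C} --b--> {A, B, C, D}  [seen]
{A, D} --a--> {A, B, C, D}  [seen]
{A, D} --b--> {C, D}  [new]
{C} --a--> {B, D}  [new]
{C} --b--> {A, C}  [new]
{C, D} --a--> {A, B, D}  [new]
{C, D} --b--> {A, C}  [seen]
{B, D} --a--> {A, C, D}  [new]
{B, D} --b--> {A, B, C}  [seen]
{A, C} --a--> {B, C, D}  [seen]
{A, C} --b--> {A, C, D}  [seen]
{A, B, D} --a--> {A, B, C, D}  [seen]
{A, B, D} --b--> {A, B, C, D}  [seen]
{A, C, D} --a--> {A, B, C, D}  [seen]
{A, C, D} --b--> {A, C, D}  [seen]
Reachable DFA states: {A}, {B, C, D}, {D}, {A, B, C, D}, {A, B, C}, {A, D}, {C}, {C, D}, {B, D}, {A, C}, {A, B, D}, {A, C, D}.
Accepting DFA states (contain an NFA accepting state): {B, C, D}, {A, B, C, D}, {A, B, C}, {C}, {C, D}, {B, D}, {A, C}, {A, B, D}, {A, C, D}.

9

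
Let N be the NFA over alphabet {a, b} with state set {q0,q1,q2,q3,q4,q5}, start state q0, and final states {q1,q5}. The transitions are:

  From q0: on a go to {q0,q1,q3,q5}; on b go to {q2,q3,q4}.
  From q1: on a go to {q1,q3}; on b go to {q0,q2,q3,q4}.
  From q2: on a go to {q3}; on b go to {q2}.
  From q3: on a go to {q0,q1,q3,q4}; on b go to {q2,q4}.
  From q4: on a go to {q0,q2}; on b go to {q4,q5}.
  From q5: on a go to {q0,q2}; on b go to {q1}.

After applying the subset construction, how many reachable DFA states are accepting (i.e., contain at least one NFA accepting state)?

10

Start state of the DFA: {q0}.
{q0} --a--> {q0,q1,q3,q5}  [new]
{q0} --b--> {q2,q3,q4}  [new]
{q0,q1,q3,q5} --a--> {q0,q1,q2,q3,q4,q5}  [new]
{q0,q1,q3,q5} --b--> {q0,q1,q2,q3,q4}  [new]
{q2,q3,q4} --a--> {q0,q1,q2,q3,q4}  [seen]
{q2,q3,q4} --b--> {q2,q4,q5}  [new]
{q0,q1,q2,q3,q4,q5} --a--> {q0,q1,q2,q3,q4,q5}  [seen]
{q0,q1,q2,q3,q4,q5} --b--> {q0,q1,q2,q3,q4,q5}  [seen]
{q0,q1,q2,q3,q4} --a--> {q0,q1,q2,q3,q4,q5}  [seen]
{q0,q1,q2,q3,q4} --b--> {q0,q2,q3,q4,q5}  [new]
{q2,q4,q5} --a--> {q0,q2,q3}  [new]
{q2,q4,q5} --b--> {q1,q2,q4,q5}  [new]
{q0,q2,q3,q4,q5} --a--> {q0,q1,q2,q3,q4,q5}  [seen]
{q0,q2,q3,q4,q5} --b--> {q1,q2,q3,q4,q5}  [new]
{q0,q2,q3} --a--> {q0,q1,q3,q4,q5}  [new]
{q0,q2,q3} --b--> {q2,q3,q4}  [seen]
{q1,q2,q4,q5} --a--> {q0,q1,q2,q3}  [new]
{q1,q2,q4,q5} --b--> {q0,q1,q2,q3,q4,q5}  [seen]
{q1,q2,q3,q4,q5} --a--> {q0,q1,q2,q3,q4}  [seen]
{q1,q2,q3,q4,q5} --b--> {q0,q1,q2,q3,q4,q5}  [seen]
{q0,q1,q3,q4,q5} --a--> {q0,q1,q2,q3,q4,q5}  [seen]
{q0,q1,q3,q4,q5} --b--> {q0,q1,q2,q3,q4,q5}  [seen]
{q0,q1,q2,q3} --a--> {q0,q1,q3,q4,q5}  [seen]
{q0,q1,q2,q3} --b--> {q0,q2,q3,q4}  [new]
{q0,q2,q3,q4} --a--> {q0,q1,q2,q3,q4,q5}  [seen]
{q0,q2,q3,q4} --b--> {q2,q3,q4,q5}  [new]
{q2,q3,q4,q5} --a--> {q0,q1,q2,q3,q4}  [seen]
{q2,q3,q4,q5} --b--> {q1,q2,q4,q5}  [seen]
Reachable DFA states: {q0}, {q0,q1,q3,q5}, {q2,q3,q4}, {q0,q1,q2,q3,q4,q5}, {q0,q1,q2,q3,q4}, {q2,q4,q5}, {q0,q2,q3,q4,q5}, {q0,q2,q3}, {q1,q2,q4,q5}, {q1,q2,q3,q4,q5}, {q0,q1,q3,q4,q5}, {q0,q1,q2,q3}, {q0,q2,q3,q4}, {q2,q3,q4,q5}.
Accepting DFA states (contain an NFA accepting state): {q0,q1,q3,q5}, {q0,q1,q2,q3,q4,q5}, {q0,q1,q2,q3,q4}, {q2,q4,q5}, {q0,q2,q3,q4,q5}, {q1,q2,q4,q5}, {q1,q2,q3,q4,q5}, {q0,q1,q3,q4,q5}, {q0,q1,q2,q3}, {q2,q3,q4,q5}.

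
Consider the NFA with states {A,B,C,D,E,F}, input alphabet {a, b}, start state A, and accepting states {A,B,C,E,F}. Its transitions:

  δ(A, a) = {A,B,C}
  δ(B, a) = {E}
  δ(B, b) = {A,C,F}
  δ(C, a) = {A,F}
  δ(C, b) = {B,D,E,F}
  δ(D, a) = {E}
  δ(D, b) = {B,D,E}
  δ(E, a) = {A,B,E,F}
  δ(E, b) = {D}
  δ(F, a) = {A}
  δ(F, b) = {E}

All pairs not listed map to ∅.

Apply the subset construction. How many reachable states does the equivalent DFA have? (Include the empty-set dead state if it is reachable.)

5

Start state of the DFA: {A}.
{A} --a--> {A,B,C}  [new]
{A} --b--> ∅  [new]
{A,B,C} --a--> {A,B,C,E,F}  [new]
{A,B,C} --b--> {A,B,C,D,E,F}  [new]
∅ --a--> ∅  [seen]
∅ --b--> ∅  [seen]
{A,B,C,E,F} --a--> {A,B,C,E,F}  [seen]
{A,B,C,E,F} --b--> {A,B,C,D,E,F}  [seen]
{A,B,C,D,E,F} --a--> {A,B,C,E,F}  [seen]
{A,B,C,D,E,F} --b--> {A,B,C,D,E,F}  [seen]
Reachable DFA states: {A}, {A,B,C}, ∅, {A,B,C,E,F}, {A,B,C,D,E,F}.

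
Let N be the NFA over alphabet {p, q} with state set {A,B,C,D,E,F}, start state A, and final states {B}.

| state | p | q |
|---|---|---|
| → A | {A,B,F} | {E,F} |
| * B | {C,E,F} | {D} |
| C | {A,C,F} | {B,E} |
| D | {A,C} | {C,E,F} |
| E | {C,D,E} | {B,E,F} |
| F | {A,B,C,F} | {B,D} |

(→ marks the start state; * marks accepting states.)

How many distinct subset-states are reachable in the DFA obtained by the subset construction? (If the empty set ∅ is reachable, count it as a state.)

Start state of the DFA: {A}.
{A} --p--> {A,B,F}  [new]
{A} --q--> {E,F}  [new]
{A,B,F} --p--> {A,B,C,E,F}  [new]
{A,B,F} --q--> {B,D,E,F}  [new]
{E,F} --p--> {A,B,C,D,E,F}  [new]
{E,F} --q--> {B,D,E,F}  [seen]
{A,B,C,E,F} --p--> {A,B,C,D,E,F}  [seen]
{A,B,C,E,F} --q--> {B,D,E,F}  [seen]
{B,D,E,F} --p--> {A,B,C,D,E,F}  [seen]
{B,D,E,F} --q--> {B,C,D,E,F}  [new]
{A,B,C,D,E,F} --p--> {A,B,C,D,E,F}  [seen]
{A,B,C,D,E,F} --q--> {B,C,D,E,F}  [seen]
{B,C,D,E,F} --p--> {A,B,C,D,E,F}  [seen]
{B,C,D,E,F} --q--> {B,C,D,E,F}  [seen]
Reachable DFA states: {A}, {A,B,F}, {E,F}, {A,B,C,E,F}, {B,D,E,F}, {A,B,C,D,E,F}, {B,C,D,E,F}.

7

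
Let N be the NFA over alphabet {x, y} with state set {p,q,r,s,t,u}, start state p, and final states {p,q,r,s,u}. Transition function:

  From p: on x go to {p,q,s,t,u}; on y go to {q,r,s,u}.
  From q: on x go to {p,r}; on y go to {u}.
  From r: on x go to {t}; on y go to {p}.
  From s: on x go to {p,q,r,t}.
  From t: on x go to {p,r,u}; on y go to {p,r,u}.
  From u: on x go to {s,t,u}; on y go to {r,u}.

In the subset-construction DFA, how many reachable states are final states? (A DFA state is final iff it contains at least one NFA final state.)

6

Start state of the DFA: {p}.
{p} --x--> {p,q,s,t,u}  [new]
{p} --y--> {q,r,s,u}  [new]
{p,q,s,t,u} --x--> {p,q,r,s,t,u}  [new]
{p,q,s,t,u} --y--> {p,q,r,s,u}  [new]
{q,r,s,u} --x--> {p,q,r,s,t,u}  [seen]
{q,r,s,u} --y--> {p,r,u}  [new]
{p,q,r,s,t,u} --x--> {p,q,r,s,t,u}  [seen]
{p,q,r,s,t,u} --y--> {p,q,r,s,u}  [seen]
{p,q,r,s,u} --x--> {p,q,r,s,t,u}  [seen]
{p,q,r,s,u} --y--> {p,q,r,s,u}  [seen]
{p,r,u} --x--> {p,q,s,t,u}  [seen]
{p,r,u} --y--> {p,q,r,s,u}  [seen]
Reachable DFA states: {p}, {p,q,s,t,u}, {q,r,s,u}, {p,q,r,s,t,u}, {p,q,r,s,u}, {p,r,u}.
Accepting DFA states (contain an NFA accepting state): {p}, {p,q,s,t,u}, {q,r,s,u}, {p,q,r,s,t,u}, {p,q,r,s,u}, {p,r,u}.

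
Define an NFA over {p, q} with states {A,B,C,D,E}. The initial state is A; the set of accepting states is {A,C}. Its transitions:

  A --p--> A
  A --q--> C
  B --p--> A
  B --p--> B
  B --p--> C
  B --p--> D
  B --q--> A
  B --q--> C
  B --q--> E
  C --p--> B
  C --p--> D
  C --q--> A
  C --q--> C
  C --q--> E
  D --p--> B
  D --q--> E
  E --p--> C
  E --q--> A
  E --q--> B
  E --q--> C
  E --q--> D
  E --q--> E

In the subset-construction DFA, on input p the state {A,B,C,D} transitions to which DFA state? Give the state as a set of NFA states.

{A,B,C,D}

δ(A,p) = {A}; δ(B,p) = {A,B,C,D}; δ(C,p) = {B,D}; δ(D,p) = {B}.
Union: {A,B,C,D}.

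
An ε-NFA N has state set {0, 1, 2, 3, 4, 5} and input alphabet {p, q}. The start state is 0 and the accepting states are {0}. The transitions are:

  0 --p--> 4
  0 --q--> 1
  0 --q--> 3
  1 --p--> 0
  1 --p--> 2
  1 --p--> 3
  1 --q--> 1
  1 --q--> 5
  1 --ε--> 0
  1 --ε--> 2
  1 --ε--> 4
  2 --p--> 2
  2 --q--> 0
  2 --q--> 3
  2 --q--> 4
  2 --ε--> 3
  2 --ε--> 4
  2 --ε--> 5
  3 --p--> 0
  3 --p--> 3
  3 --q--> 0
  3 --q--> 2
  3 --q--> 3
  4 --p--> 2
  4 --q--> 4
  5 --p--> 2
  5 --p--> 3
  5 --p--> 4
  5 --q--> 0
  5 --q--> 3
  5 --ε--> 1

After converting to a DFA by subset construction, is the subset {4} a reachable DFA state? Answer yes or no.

yes

Start state of the DFA: {0} (ε-closure of the NFA start).
{0} --p--> {4}  [new]
{0} --q--> {0, 1, 2, 3, 4, 5}  [new]
{4} --p--> {0, 1, 2, 3, 4, 5}  [seen]
{4} --q--> {4}  [seen]
{0, 1, 2, 3, 4, 5} --p--> {0, 1, 2, 3, 4, 5}  [seen]
{0, 1, 2, 3, 4, 5} --q--> {0, 1, 2, 3, 4, 5}  [seen]
Reachable DFA states: {0}, {4}, {0, 1, 2, 3, 4, 5}.
{4} is among them.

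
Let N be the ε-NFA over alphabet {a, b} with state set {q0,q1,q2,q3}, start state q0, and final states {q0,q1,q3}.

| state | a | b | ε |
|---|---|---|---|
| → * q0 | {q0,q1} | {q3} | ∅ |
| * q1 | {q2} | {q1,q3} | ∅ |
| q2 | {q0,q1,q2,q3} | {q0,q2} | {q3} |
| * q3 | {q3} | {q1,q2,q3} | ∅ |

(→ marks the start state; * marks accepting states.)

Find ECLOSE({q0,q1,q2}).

Begin with {q0,q1,q2}.
q2 →ε {q3}; add q3.
ε-closure = {q0,q1,q2,q3}.

{q0,q1,q2,q3}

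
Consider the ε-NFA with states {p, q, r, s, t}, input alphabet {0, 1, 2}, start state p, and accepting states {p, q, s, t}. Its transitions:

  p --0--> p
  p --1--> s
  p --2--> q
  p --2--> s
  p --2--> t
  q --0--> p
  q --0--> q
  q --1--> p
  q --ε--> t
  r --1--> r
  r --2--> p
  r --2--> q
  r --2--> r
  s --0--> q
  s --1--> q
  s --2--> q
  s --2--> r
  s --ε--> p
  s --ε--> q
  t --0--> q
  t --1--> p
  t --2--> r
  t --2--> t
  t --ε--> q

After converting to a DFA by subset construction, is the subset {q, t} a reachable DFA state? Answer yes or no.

no

Start state of the DFA: {p} (ε-closure of the NFA start).
{p} --0--> {p}  [seen]
{p} --1--> {p, q, s, t}  [new]
{p} --2--> {p, q, s, t}  [seen]
{p, q, s, t} --0--> {p, q, t}  [new]
{p, q, s, t} --1--> {p, q, s, t}  [seen]
{p, q, s, t} --2--> {p, q, r, s, t}  [new]
{p, q, t} --0--> {p, q, t}  [seen]
{p, q, t} --1--> {p, q, s, t}  [seen]
{p, q, t} --2--> {p, q, r, s, t}  [seen]
{p, q, r, s, t} --0--> {p, q, t}  [seen]
{p, q, r, s, t} --1--> {p, q, r, s, t}  [seen]
{p, q, r, s, t} --2--> {p, q, r, s, t}  [seen]
Reachable DFA states: {p}, {p, q, s, t}, {p, q, t}, {p, q, r, s, t}.
{q, t} is not among them.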